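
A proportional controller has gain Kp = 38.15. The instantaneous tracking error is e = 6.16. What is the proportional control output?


u_P = Kp * e = 38.15 * 6.16 = 235.0040

235.0040


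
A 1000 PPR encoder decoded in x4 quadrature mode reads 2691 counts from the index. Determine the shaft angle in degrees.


angle = counts * 360 / (PPR*4) = 2691 * 360 / 4000 = 242.1900

242.1900 degrees


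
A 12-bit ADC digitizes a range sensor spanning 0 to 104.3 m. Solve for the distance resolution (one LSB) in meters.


res = range / 2^n = 104.3/2^12 = 104.3/4096 = 0.0255

0.0255 m


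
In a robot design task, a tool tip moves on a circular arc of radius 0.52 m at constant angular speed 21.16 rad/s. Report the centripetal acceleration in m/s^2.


a_c = omega^2 * r = 21.16^2 * 0.52 = 232.8277

232.8277 m/s^2


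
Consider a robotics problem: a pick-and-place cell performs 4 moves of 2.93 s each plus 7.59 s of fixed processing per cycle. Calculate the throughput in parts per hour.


T_cycle = 4*2.93 + 7.59 = 19.3100 s
rate = 3600/T = 186.4319

186.4319 parts/hour


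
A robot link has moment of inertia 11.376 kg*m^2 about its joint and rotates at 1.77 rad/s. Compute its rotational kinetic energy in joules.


KE = (1/2)*I*omega^2 = 0.5*11.376*1.77^2 = 17.8199

17.8199 J


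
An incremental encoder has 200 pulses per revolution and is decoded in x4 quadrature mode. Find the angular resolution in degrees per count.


resolution = 360 / (PPR * 4) = 360 / 800 = 0.4500

0.4500 degrees


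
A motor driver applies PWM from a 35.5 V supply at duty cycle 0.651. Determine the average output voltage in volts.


V_avg = V_supply * D = 35.5*0.651 = 23.1105

23.1105 V


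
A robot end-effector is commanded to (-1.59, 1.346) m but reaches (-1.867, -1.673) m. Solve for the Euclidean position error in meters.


dx = -1.867 - (-1.59) = -0.2770, dy = -1.673 - (1.346) = -3.0190
err = sqrt(0.076729 + 9.114361) = 3.0317

3.0317 m


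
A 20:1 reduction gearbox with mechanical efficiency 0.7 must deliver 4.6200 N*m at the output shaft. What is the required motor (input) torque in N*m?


tau_in = tau_out / (N * eta) = 4.6200 / (20 * 0.7) = 0.3300

0.3300 N*m


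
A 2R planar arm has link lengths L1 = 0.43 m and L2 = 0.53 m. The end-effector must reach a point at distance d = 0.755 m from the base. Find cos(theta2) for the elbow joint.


cos(th2) = (d^2 - L1^2 - L2^2)/(2*L1*L2) = (0.755^2 - 0.43^2 - 0.53^2)/(2*0.43*0.53) = 0.2287

0.2287


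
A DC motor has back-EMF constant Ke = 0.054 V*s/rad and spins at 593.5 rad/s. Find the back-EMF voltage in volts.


V_emf = Ke * omega = 0.054*593.5 = 32.0490

32.0490 V


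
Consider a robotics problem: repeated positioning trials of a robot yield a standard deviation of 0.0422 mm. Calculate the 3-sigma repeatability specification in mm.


repeatability = 3*sigma = 3*0.0422 = 0.1266

0.1266 mm


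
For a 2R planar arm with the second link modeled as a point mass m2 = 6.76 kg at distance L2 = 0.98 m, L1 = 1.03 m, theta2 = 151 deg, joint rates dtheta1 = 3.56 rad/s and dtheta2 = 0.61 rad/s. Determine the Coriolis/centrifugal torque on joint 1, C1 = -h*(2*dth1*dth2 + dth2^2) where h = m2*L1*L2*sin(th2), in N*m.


h = m2*L1*L2*sin(th2) = 6.76*1.03*0.98*sin(151 deg) = 3.308120
C1 = -h*(2*3.56*0.61 + 0.61^2) = -3.308120*4.7153 = -15.5988

-15.5988 N*m


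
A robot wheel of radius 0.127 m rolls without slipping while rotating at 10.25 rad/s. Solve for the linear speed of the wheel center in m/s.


v = omega * r = 10.25 * 0.127 = 1.3017

1.3017 m/s


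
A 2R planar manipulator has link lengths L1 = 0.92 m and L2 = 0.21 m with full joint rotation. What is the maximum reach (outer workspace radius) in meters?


r_max = L1 + L2 = 0.92 + 0.21 = 1.1300

1.1300 m


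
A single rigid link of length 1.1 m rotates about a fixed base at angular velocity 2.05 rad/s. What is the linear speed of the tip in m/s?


v = L*omega = 1.1 * 2.05 = 2.2550

2.2550 m/s


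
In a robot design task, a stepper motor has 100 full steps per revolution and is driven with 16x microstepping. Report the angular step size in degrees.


step = 360/(100*16) = 360/1600 = 0.2250

0.2250 degrees


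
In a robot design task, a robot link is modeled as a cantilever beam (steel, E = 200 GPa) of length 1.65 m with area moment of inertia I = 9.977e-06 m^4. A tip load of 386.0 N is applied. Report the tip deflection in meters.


delta = F*L^3/(3*E*I) = 386.0*1.65^3/(3*2.000e+11*9.977e-06)
      = 1733.96025/5986200 = 2.8966e-04

2.8966e-04 m


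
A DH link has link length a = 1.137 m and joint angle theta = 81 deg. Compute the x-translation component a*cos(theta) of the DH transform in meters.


a*cos(theta) = 1.137*cos(81 deg) = 0.1779

0.1779 m


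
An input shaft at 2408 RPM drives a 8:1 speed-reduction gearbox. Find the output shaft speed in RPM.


omega_out = omega_in / N = 2408 / 8 = 301.0000

301.0000 RPM


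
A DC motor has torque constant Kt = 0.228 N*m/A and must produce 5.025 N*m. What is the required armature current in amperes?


I = tau / Kt = 5.025/0.228 = 22.0395

22.0395 A


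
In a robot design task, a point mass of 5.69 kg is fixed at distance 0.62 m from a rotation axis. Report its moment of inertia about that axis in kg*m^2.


I = m*r^2 = 5.69*0.62^2 = 2.1872

2.1872 kg*m^2


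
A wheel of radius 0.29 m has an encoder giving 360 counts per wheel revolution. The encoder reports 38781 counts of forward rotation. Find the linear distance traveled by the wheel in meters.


revs = 38781/360 = 107.725000
d = revs * 2*pi*r = 107.725000 * 2*pi*0.29 = 196.2883

196.2883 m


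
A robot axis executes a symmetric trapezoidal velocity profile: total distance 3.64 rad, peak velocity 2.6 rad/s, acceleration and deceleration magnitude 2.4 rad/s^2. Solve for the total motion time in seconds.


t_acc = v/a = 2.6/2.4 = 1.083333 s
d_acc = v^2/(2a) = 1.408333 rad (each ramp)
d_cruise = 3.64 - 2*1.408333 = 0.823334 rad
t_cruise = 0.823334/2.6 = 0.316667 s
t_total = 2*1.083333 + 0.316667 = 2.4833

2.4833 s


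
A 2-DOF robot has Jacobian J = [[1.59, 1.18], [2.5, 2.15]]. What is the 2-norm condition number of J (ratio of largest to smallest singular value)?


JJ^T eigenvalues: trace(JJ^T) = 14.7930, det(JJ^T) = det(J)^2 = 0.21949225
s_max^2 = (14.7930 + sqrt(217.95488000))/2 = 14.77814751
s_min^2 = (14.7930 - sqrt(217.95488000))/2 = 0.01485249
kappa = s_max/s_min = sqrt(14.77814751/0.01485249) = 31.5435

31.5435


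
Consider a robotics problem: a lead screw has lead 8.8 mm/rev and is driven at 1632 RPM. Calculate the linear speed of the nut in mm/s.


v = lead * (RPM/60) = 8.8*1632/60 = 239.3600

239.3600 mm/s


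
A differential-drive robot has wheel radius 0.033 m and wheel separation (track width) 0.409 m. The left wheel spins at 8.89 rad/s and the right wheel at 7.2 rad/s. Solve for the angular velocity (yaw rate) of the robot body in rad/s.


omega = r*(wR - wL)/L = 0.033*(7.2 - (8.89))/0.409 = -0.1364

-0.1364 rad/s


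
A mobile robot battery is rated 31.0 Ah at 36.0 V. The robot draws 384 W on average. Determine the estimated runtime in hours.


E = 31.0*36.0 = 1116.0000 Wh
t = E/P = 1116.0000/384 = 2.9062

2.9062 hours


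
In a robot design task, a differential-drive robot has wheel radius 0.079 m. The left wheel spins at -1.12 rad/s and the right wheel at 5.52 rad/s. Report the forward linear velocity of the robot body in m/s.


v = r*(wR + wL)/2 = 0.079*(5.52 + -1.12)/2 = 0.1738

0.1738 m/s


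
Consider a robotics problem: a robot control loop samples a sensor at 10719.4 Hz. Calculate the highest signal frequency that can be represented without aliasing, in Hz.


f_max = f_s/2 = 10719.4/2 = 5359.7000

5359.7000 Hz


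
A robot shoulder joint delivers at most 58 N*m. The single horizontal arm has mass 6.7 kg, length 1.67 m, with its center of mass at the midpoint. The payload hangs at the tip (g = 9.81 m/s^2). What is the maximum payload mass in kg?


tau_arm = m_arm*g*(L/2) = 6.7*9.81*1.67/2 = 54.8820 N*m
tau_payload = tau_max - tau_arm = 58 - 54.8820 = 3.1180
m_payload = tau_payload / (g*L) = 3.1180 / (9.81*1.67) = 0.1903

0.1903 kg


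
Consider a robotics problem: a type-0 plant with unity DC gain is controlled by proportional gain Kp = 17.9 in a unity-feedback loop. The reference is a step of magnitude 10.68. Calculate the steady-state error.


e_ss = R/(1 + Kp) = 10.68/(1 + 17.9) = 10.68/18.9000 = 0.5651

0.5651


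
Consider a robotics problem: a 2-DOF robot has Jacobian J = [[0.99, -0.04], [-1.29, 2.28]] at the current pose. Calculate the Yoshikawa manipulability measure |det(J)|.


det(J) = 0.99*2.28 - (-0.04)*(-1.29) = 2.2056
|det(J)| = 2.2056

2.2056


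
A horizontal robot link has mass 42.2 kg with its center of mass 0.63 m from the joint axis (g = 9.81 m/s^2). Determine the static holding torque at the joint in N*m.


tau = m*g*L = 42.2 * 9.81 * 0.63 = 260.8087

260.8087 N*m


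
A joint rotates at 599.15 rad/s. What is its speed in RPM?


RPM = 599.15 * 60/(2*pi) = 5721.4610

5721.4610 RPM


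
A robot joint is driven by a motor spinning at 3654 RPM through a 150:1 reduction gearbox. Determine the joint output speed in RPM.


omega_joint = omega_motor / N = 3654 / 150 = 24.3600

24.3600 RPM


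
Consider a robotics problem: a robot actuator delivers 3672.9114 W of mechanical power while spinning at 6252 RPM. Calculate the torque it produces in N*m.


omega = 6252 * 2*pi/60 = 654.707909 rad/s
tau = P / omega = 3672.9114 / 654.707909 = 5.6100

5.6100 N*m


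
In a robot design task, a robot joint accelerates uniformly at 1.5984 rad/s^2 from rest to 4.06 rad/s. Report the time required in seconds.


t = delta_omega / alpha = 4.06 / 1.5984 = 2.5400

2.5400 s


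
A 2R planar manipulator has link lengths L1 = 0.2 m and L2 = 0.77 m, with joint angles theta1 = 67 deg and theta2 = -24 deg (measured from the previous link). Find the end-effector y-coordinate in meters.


y = L1*sin(th1) + L2*sin(th1+th2) = 0.2*sin(67 deg) + 0.77*sin(43 deg) = 0.7092

0.7092 m


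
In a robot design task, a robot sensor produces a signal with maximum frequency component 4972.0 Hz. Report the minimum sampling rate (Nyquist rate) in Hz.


f_s,min = 2*f_max = 2*4972.0 = 9944.0000

9944.0000 Hz


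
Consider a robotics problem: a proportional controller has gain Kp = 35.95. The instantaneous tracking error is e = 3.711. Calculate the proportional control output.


u_P = Kp * e = 35.95 * 3.711 = 133.4104

133.4104


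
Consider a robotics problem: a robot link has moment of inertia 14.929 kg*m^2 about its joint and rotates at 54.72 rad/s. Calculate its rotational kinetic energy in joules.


KE = (1/2)*I*omega^2 = 0.5*14.929*54.72^2 = 22350.7911

22350.7911 J


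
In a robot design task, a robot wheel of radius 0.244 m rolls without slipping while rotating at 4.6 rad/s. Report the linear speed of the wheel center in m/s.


v = omega * r = 4.6 * 0.244 = 1.1224

1.1224 m/s


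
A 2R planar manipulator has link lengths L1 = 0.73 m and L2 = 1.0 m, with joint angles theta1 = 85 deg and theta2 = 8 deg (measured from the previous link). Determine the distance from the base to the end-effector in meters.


x = L1*cos(th1) + L2*cos(th1+th2) = 0.011288
y = L1*sin(th1) + L2*sin(th1+th2) = 1.725852
d = sqrt(x^2 + y^2) = sqrt(1.274189e-04 + 2.978565) = 1.7259

1.7259 m


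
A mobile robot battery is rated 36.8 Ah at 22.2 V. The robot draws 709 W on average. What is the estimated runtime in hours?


E = 36.8*22.2 = 816.9600 Wh
t = E/P = 816.9600/709 = 1.1523

1.1523 hours


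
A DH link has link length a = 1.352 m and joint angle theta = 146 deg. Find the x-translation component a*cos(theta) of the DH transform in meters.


a*cos(theta) = 1.352*cos(146 deg) = -1.1209

-1.1209 m


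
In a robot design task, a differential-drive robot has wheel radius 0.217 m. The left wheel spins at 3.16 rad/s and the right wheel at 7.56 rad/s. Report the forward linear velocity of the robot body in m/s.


v = r*(wR + wL)/2 = 0.217*(7.56 + 3.16)/2 = 1.1631

1.1631 m/s


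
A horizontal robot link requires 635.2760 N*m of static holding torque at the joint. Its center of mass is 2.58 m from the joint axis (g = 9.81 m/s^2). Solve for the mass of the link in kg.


m = tau / (g*L) = 635.2760 / (9.81 * 2.58) = 25.1000

25.1000 kg


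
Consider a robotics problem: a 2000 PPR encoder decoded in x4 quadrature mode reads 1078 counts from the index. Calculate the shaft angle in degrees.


angle = counts * 360 / (PPR*4) = 1078 * 360 / 8000 = 48.5100

48.5100 degrees


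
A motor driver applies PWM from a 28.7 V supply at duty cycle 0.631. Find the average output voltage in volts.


V_avg = V_supply * D = 28.7*0.631 = 18.1097

18.1097 V


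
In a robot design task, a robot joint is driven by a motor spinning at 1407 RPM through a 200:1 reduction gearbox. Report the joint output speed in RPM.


omega_joint = omega_motor / N = 1407 / 200 = 7.0350

7.0350 RPM


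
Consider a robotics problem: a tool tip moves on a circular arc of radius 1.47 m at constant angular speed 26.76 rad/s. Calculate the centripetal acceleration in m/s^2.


a_c = omega^2 * r = 26.76^2 * 1.47 = 1052.6635

1052.6635 m/s^2


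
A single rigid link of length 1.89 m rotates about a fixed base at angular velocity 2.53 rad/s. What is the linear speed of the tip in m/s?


v = L*omega = 1.89 * 2.53 = 4.7817

4.7817 m/s


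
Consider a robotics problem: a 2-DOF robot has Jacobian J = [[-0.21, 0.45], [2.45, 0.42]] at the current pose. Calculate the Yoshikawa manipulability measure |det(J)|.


det(J) = -0.21*0.42 - (0.45)*(2.45) = -1.1907
|det(J)| = 1.1907

1.1907


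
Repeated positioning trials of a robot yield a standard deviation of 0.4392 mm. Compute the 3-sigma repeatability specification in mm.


repeatability = 3*sigma = 3*0.4392 = 1.3176

1.3176 mm


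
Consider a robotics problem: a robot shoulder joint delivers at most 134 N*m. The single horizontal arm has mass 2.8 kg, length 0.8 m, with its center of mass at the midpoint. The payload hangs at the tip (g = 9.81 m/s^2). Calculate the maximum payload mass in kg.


tau_arm = m_arm*g*(L/2) = 2.8*9.81*0.8/2 = 10.9872 N*m
tau_payload = tau_max - tau_arm = 134 - 10.9872 = 123.0128
m_payload = tau_payload / (g*L) = 123.0128 / (9.81*0.8) = 15.6744

15.6744 kg


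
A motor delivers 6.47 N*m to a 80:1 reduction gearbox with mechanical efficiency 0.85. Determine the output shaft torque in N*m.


tau_out = tau_in * N * eta = 6.47 * 80 * 0.85 = 439.9600

439.9600 N*m


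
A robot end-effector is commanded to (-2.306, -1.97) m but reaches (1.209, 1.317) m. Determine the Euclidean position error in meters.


dx = 1.209 - (-2.306) = 3.5150, dy = 1.317 - (-1.97) = 3.2870
err = sqrt(12.355225 + 10.804369) = 4.8124

4.8124 m


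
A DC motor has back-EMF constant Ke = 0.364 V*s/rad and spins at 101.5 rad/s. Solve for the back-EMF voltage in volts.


V_emf = Ke * omega = 0.364*101.5 = 36.9460

36.9460 V


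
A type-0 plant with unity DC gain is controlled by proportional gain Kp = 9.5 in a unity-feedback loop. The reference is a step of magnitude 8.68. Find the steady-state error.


e_ss = R/(1 + Kp) = 8.68/(1 + 9.5) = 8.68/10.5000 = 0.8267

0.8267


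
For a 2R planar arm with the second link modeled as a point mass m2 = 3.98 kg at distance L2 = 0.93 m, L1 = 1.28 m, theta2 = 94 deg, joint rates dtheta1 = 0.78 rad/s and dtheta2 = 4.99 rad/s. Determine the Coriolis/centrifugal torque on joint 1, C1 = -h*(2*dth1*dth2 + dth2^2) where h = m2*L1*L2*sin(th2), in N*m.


h = m2*L1*L2*sin(th2) = 3.98*1.28*0.93*sin(94 deg) = 4.726251
C1 = -h*(2*0.78*4.99 + 4.99^2) = -4.726251*32.6845 = -154.4752

-154.4752 N*m


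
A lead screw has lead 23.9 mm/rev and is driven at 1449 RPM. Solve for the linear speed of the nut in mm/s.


v = lead * (RPM/60) = 23.9*1449/60 = 577.1850

577.1850 mm/s


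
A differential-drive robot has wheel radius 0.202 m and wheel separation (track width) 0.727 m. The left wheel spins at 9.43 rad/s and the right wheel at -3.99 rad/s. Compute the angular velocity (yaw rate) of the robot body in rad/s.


omega = r*(wR - wL)/L = 0.202*(-3.99 - (9.43))/0.727 = -3.7288

-3.7288 rad/s


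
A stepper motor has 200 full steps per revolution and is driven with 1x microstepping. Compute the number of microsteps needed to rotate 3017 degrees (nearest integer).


step_size = 360/(200*1) = 360/200 = 1.800000 deg
n = 3017/(360/200) = 3017*200/360 = 1676.1111 -> 1676

1676 steps


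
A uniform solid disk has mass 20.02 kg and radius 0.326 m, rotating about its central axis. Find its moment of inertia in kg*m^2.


I = (1/2)*m*R^2 = 0.5*20.02*0.326^2 = 1.0638

1.0638 kg*m^2


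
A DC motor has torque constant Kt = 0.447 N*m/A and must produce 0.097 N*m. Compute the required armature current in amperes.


I = tau / Kt = 0.097/0.447 = 0.2170

0.2170 A


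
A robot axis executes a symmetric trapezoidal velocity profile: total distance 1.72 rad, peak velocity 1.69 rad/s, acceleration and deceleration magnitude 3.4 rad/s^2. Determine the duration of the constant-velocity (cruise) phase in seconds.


t_acc = v/a = 0.497059 s, d_acc = v^2/(2a) = 0.420015 rad each
d_cruise = 1.72 - 2*0.420015 = 0.879970 rad
t_cruise = d_cruise/v = 0.879970/1.69 = 0.5207

0.5207 s


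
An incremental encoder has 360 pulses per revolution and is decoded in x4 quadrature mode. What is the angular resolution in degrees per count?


resolution = 360 / (PPR * 4) = 360 / 1440 = 0.2500

0.2500 degrees


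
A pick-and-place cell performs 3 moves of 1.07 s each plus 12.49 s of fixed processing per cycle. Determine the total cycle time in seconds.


T = 3*1.07 + 12.49 = 15.7000

15.7000 s


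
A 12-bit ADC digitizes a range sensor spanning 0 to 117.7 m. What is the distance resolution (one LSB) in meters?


res = range / 2^n = 117.7/2^12 = 117.7/4096 = 0.0287

0.0287 m


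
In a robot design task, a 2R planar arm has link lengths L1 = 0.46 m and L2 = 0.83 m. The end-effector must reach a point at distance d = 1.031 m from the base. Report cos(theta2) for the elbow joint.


cos(th2) = (d^2 - L1^2 - L2^2)/(2*L1*L2) = (1.031^2 - 0.46^2 - 0.83^2)/(2*0.46*0.83) = 0.2128

0.2128


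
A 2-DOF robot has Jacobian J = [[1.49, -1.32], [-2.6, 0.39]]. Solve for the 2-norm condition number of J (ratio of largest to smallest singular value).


JJ^T eigenvalues: trace(JJ^T) = 10.8746, det(JJ^T) = det(J)^2 = 8.12763081
s_max^2 = (10.8746 + sqrt(85.74640192))/2 = 10.06726765
s_min^2 = (10.8746 - sqrt(85.74640192))/2 = 0.80733235
kappa = s_max/s_min = sqrt(10.06726765/0.80733235) = 3.5313

3.5313


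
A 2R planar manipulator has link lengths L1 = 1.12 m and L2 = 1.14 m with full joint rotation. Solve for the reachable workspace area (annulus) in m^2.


r_max = L1 + L2 = 2.2600, r_min = |L1 - L2| = 0.0200
A = pi*(r_max^2 - r_min^2) = pi*(5.1076 - 0.0004) = 16.0447

16.0447 m^2


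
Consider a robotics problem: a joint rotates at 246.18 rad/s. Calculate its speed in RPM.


RPM = 246.18 * 60/(2*pi) = 2350.8458

2350.8458 RPM


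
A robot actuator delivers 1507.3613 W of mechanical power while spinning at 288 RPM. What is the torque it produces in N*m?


omega = 288 * 2*pi/60 = 30.159289 rad/s
tau = P / omega = 1507.3613 / 30.159289 = 49.9800

49.9800 N*m


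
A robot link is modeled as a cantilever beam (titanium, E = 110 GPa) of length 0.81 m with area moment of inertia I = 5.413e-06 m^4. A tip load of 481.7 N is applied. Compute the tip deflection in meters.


delta = F*L^3/(3*E*I) = 481.7*0.81^3/(3*1.100e+11*5.413e-06)
      = 255.9951297/1786290 = 1.4331e-04

1.4331e-04 m


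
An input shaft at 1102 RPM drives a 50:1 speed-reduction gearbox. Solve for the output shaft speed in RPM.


omega_out = omega_in / N = 1102 / 50 = 22.0400

22.0400 RPM


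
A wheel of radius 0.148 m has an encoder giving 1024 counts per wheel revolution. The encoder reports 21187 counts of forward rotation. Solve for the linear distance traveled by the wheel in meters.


revs = 21187/1024 = 20.690430
d = revs * 2*pi*r = 20.690430 * 2*pi*0.148 = 19.2403

19.2403 m


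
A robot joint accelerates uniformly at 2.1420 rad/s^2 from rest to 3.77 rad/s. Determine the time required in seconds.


t = delta_omega / alpha = 3.77 / 2.1420 = 1.7600

1.7600 s


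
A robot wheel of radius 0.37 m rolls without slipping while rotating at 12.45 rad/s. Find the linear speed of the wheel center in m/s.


v = omega * r = 12.45 * 0.37 = 4.6065

4.6065 m/s


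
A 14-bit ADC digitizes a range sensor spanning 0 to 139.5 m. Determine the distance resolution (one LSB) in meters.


res = range / 2^n = 139.5/2^14 = 139.5/16384 = 0.0085

0.0085 m


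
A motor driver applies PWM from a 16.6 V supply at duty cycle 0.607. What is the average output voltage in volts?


V_avg = V_supply * D = 16.6*0.607 = 10.0762

10.0762 V


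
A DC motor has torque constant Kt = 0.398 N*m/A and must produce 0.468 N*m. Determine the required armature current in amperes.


I = tau / Kt = 0.468/0.398 = 1.1759

1.1759 A


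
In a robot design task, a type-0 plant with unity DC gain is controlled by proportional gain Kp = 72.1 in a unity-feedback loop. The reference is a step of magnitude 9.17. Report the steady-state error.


e_ss = R/(1 + Kp) = 9.17/(1 + 72.1) = 9.17/73.1000 = 0.1254

0.1254


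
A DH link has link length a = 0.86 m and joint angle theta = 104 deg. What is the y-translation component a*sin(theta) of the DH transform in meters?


a*sin(theta) = 0.86*sin(104 deg) = 0.8345

0.8345 m


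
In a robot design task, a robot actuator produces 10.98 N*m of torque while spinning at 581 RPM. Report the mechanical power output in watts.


omega = 581 * 2*pi/60 = 60.842178 rad/s
P = tau * omega = 10.98 * 60.842178 = 668.0471

668.0471 W


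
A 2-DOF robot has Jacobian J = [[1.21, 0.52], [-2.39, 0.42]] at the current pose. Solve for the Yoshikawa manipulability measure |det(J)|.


det(J) = 1.21*0.42 - (0.52)*(-2.39) = 1.7510
|det(J)| = 1.7510

1.7510


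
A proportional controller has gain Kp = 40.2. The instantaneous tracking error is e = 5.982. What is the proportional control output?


u_P = Kp * e = 40.2 * 5.982 = 240.4764

240.4764


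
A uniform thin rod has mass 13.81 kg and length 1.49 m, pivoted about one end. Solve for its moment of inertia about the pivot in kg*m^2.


I = (1/3)*m*L^2 = (1/3)*13.81*1.49^2 = 10.2199

10.2199 kg*m^2


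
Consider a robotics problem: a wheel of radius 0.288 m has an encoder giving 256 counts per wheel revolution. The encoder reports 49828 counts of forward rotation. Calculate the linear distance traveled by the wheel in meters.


revs = 49828/256 = 194.640625
d = revs * 2*pi*r = 194.640625 * 2*pi*0.288 = 352.2134

352.2134 m


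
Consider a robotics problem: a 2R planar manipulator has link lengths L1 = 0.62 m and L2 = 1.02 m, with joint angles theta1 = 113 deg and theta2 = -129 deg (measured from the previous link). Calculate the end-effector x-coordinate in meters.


x = L1*cos(th1) + L2*cos(th1+th2) = 0.62*cos(113 deg) + 1.02*cos(-16 deg) = 0.7382

0.7382 m


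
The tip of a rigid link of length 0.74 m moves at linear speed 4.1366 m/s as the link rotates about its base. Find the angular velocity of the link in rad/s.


omega = v / L = 4.1366 / 0.74 = 5.5900

5.5900 rad/s


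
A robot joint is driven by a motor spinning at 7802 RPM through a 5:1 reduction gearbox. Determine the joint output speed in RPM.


omega_joint = omega_motor / N = 7802 / 5 = 1560.4000

1560.4000 RPM


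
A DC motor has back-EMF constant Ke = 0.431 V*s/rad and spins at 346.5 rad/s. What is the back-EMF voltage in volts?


V_emf = Ke * omega = 0.431*346.5 = 149.3415

149.3415 V


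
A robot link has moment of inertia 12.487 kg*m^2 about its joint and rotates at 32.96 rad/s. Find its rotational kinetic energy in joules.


KE = (1/2)*I*omega^2 = 0.5*12.487*32.96^2 = 6782.6986

6782.6986 J


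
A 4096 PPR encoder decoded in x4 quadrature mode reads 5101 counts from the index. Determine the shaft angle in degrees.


angle = counts * 360 / (PPR*4) = 5101 * 360 / 16384 = 112.0825

112.0825 degrees


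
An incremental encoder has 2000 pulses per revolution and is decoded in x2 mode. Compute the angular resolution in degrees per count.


resolution = 360 / (PPR * 2) = 360 / 4000 = 0.0900

0.0900 degrees


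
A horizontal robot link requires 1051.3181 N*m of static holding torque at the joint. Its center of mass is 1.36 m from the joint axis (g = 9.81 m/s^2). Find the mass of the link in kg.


m = tau / (g*L) = 1051.3181 / (9.81 * 1.36) = 78.8000

78.8000 kg


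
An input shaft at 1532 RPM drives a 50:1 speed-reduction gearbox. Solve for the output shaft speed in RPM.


omega_out = omega_in / N = 1532 / 50 = 30.6400

30.6400 RPM


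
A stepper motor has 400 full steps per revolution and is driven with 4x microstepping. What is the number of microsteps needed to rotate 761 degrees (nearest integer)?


step_size = 360/(400*4) = 360/1600 = 0.225000 deg
n = 761/(360/1600) = 761*1600/360 = 3382.2222 -> 3382

3382 steps


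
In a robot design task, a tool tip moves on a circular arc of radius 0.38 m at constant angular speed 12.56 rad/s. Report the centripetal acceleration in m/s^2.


a_c = omega^2 * r = 12.56^2 * 0.38 = 59.9464

59.9464 m/s^2


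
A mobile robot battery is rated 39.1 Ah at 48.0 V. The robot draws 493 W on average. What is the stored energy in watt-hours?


E = capacity * V = 39.1*48.0 = 1876.8000

1876.8000 Wh


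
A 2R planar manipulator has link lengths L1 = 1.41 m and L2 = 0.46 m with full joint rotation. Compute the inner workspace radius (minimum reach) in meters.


r_min = |L1 - L2| = |1.41 - 0.46| = 0.9500

0.9500 m


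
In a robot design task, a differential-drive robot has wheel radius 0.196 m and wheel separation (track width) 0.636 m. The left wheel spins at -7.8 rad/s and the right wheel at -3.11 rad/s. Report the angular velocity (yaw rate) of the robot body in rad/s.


omega = r*(wR - wL)/L = 0.196*(-3.11 - (-7.8))/0.636 = 1.4453

1.4453 rad/s


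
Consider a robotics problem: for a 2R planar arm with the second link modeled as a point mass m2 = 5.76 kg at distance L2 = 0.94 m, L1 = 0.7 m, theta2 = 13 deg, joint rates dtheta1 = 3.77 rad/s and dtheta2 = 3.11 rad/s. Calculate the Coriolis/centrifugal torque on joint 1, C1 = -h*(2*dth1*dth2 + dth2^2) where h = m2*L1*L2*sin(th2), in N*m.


h = m2*L1*L2*sin(th2) = 5.76*0.7*0.94*sin(13 deg) = 0.852582
C1 = -h*(2*3.77*3.11 + 3.11^2) = -0.852582*33.1215 = -28.2388

-28.2388 N*m


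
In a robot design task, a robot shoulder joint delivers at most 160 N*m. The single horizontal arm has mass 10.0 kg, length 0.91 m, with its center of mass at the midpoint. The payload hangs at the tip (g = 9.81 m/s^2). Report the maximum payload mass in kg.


tau_arm = m_arm*g*(L/2) = 10.0*9.81*0.91/2 = 44.6355 N*m
tau_payload = tau_max - tau_arm = 160 - 44.6355 = 115.3645
m_payload = tau_payload / (g*L) = 115.3645 / (9.81*0.91) = 12.9230

12.9230 kg


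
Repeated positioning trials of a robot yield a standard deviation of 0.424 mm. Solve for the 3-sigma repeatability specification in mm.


repeatability = 3*sigma = 3*0.424 = 1.2720

1.2720 mm


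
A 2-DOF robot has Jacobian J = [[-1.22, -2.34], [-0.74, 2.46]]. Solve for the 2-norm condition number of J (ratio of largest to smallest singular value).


JJ^T eigenvalues: trace(JJ^T) = 13.5632, det(JJ^T) = det(J)^2 = 22.39939584
s_max^2 = (13.5632 + sqrt(94.36281088))/2 = 11.63862612
s_min^2 = (13.5632 - sqrt(94.36281088))/2 = 1.92457388
kappa = s_max/s_min = sqrt(11.63862612/1.92457388) = 2.4591

2.4591


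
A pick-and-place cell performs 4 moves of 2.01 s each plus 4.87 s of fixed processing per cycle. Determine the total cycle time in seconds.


T = 4*2.01 + 4.87 = 12.9100

12.9100 s


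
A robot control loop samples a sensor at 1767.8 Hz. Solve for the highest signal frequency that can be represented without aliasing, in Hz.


f_max = f_s/2 = 1767.8/2 = 883.9000

883.9000 Hz


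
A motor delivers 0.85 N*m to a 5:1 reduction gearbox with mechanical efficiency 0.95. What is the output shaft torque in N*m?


tau_out = tau_in * N * eta = 0.85 * 5 * 0.95 = 4.0375

4.0375 N*m


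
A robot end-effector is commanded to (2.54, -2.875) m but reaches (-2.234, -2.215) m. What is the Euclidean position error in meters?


dx = -2.234 - (2.54) = -4.7740, dy = -2.215 - (-2.875) = 0.6600
err = sqrt(22.791076 + 0.435600) = 4.8194

4.8194 m


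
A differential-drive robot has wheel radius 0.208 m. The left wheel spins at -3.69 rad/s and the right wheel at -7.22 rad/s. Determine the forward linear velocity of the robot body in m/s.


v = r*(wR + wL)/2 = 0.208*(-7.22 + -3.69)/2 = -1.1346

-1.1346 m/s


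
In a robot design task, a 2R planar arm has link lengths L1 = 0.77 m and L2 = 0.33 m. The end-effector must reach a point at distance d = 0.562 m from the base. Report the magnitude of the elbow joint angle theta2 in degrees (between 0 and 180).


cos(th2) = (d^2 - L1^2 - L2^2)/(2*L1*L2) = (0.562^2 - 0.77^2 - 0.33^2)/(2*0.77*0.33) = -0.75945691
th2 = acos(-0.75945691) = 139.4163 deg

139.4163 degrees


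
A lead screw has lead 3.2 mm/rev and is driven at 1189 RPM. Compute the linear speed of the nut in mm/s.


v = lead * (RPM/60) = 3.2*1189/60 = 63.4133

63.4133 mm/s


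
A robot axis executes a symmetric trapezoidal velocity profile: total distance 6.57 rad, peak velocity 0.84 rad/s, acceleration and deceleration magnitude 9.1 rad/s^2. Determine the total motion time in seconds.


t_acc = v/a = 0.84/9.1 = 0.092308 s
d_acc = v^2/(2a) = 0.038769 rad (each ramp)
d_cruise = 6.57 - 2*0.038769 = 6.492462 rad
t_cruise = 6.492462/0.84 = 7.729121 s
t_total = 2*0.092308 + 7.729121 = 7.9137

7.9137 s


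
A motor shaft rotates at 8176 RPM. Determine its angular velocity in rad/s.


omega = 8176 * 2*pi/60 = 856.1887

856.1887 rad/s


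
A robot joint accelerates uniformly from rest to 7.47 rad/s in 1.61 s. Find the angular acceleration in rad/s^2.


alpha = delta_omega / t = 7.47 / 1.61 = 4.6398

4.6398 rad/s^2


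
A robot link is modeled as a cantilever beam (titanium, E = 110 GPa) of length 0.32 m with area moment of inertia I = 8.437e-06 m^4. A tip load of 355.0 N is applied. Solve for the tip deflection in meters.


delta = F*L^3/(3*E*I) = 355.0*0.32^3/(3*1.100e+11*8.437e-06)
      = 11.63264/2784210 = 4.1781e-06

4.1781e-06 m


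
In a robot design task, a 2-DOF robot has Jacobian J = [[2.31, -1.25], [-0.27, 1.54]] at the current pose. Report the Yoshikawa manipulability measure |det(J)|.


det(J) = 2.31*1.54 - (-1.25)*(-0.27) = 3.2199
|det(J)| = 3.2199

3.2199


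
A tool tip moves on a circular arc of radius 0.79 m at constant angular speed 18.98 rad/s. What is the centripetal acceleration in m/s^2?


a_c = omega^2 * r = 18.98^2 * 0.79 = 284.5899

284.5899 m/s^2


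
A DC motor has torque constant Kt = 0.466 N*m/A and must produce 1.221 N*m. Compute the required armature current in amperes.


I = tau / Kt = 1.221/0.466 = 2.6202

2.6202 A


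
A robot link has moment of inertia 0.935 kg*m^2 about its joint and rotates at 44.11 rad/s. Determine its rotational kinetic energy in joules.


KE = (1/2)*I*omega^2 = 0.5*0.935*44.11^2 = 909.6111

909.6111 J


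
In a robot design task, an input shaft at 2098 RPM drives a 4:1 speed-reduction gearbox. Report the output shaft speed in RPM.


omega_out = omega_in / N = 2098 / 4 = 524.5000

524.5000 RPM


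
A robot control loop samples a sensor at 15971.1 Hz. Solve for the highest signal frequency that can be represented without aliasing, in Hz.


f_max = f_s/2 = 15971.1/2 = 7985.5500

7985.5500 Hz


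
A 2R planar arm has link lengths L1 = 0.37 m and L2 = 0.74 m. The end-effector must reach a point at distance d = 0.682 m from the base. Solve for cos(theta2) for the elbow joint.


cos(th2) = (d^2 - L1^2 - L2^2)/(2*L1*L2) = (0.682^2 - 0.37^2 - 0.74^2)/(2*0.37*0.74) = -0.4006

-0.4006


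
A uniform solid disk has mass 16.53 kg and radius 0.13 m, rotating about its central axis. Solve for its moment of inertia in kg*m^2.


I = (1/2)*m*R^2 = 0.5*16.53*0.13^2 = 0.1397

0.1397 kg*m^2


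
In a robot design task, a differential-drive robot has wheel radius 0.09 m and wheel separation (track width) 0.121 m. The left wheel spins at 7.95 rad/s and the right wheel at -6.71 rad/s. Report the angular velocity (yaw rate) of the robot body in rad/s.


omega = r*(wR - wL)/L = 0.09*(-6.71 - (7.95))/0.121 = -10.9041

-10.9041 rad/s


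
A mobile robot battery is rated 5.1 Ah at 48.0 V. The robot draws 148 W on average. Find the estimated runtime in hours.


E = 5.1*48.0 = 244.8000 Wh
t = E/P = 244.8000/148 = 1.6541

1.6541 hours


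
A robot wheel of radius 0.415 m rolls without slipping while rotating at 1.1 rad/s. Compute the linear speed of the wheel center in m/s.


v = omega * r = 1.1 * 0.415 = 0.4565

0.4565 m/s


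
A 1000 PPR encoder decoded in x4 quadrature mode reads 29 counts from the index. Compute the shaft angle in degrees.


angle = counts * 360 / (PPR*4) = 29 * 360 / 4000 = 2.6100

2.6100 degrees


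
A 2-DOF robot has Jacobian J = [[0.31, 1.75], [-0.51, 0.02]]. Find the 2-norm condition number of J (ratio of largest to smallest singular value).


JJ^T eigenvalues: trace(JJ^T) = 3.4191, det(JJ^T) = det(J)^2 = 0.80766169
s_max^2 = (3.4191 + sqrt(8.45959805))/2 = 3.16381941
s_min^2 = (3.4191 - sqrt(8.45959805))/2 = 0.25528059
kappa = s_max/s_min = sqrt(3.16381941/0.25528059) = 3.5204

3.5204


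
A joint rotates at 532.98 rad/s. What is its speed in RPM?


RPM = 532.98 * 60/(2*pi) = 5089.5841

5089.5841 RPM


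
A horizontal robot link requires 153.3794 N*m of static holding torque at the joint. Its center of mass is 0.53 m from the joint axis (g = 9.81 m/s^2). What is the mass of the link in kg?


m = tau / (g*L) = 153.3794 / (9.81 * 0.53) = 29.5000

29.5000 kg


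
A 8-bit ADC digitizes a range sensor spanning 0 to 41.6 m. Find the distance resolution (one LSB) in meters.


res = range / 2^n = 41.6/2^8 = 41.6/256 = 0.1625

0.1625 m


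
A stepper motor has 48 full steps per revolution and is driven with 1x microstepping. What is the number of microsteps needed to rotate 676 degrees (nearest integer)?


step_size = 360/(48*1) = 360/48 = 7.500000 deg
n = 676/(360/48) = 676*48/360 = 90.1333 -> 90

90 steps


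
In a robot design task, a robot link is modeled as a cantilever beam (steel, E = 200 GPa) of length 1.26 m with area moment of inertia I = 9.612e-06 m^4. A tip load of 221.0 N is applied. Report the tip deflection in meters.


delta = F*L^3/(3*E*I) = 221.0*1.26^3/(3*2.000e+11*9.612e-06)
      = 442.083096/5767200 = 7.6655e-05

7.6655e-05 m


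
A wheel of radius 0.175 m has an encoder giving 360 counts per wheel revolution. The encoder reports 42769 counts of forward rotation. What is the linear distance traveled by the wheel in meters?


revs = 42769/360 = 118.802778
d = revs * 2*pi*r = 118.802778 * 2*pi*0.175 = 130.6305

130.6305 m


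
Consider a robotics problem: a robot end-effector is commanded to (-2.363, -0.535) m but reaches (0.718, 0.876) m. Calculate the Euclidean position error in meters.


dx = 0.718 - (-2.363) = 3.0810, dy = 0.876 - (-0.535) = 1.4110
err = sqrt(9.492561 + 1.990921) = 3.3887

3.3887 m


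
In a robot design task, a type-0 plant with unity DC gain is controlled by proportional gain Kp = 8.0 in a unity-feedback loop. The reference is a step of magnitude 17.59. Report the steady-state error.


e_ss = R/(1 + Kp) = 17.59/(1 + 8.0) = 17.59/9.0000 = 1.9544

1.9544


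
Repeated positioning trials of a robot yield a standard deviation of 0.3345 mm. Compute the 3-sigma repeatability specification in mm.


repeatability = 3*sigma = 3*0.3345 = 1.0035

1.0035 mm


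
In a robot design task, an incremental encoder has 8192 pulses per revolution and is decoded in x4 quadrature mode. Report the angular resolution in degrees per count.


resolution = 360 / (PPR * 4) = 360 / 32768 = 0.0110

0.0110 degrees


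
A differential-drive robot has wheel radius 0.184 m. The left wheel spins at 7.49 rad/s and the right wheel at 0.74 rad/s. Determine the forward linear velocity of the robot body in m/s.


v = r*(wR + wL)/2 = 0.184*(0.74 + 7.49)/2 = 0.7572

0.7572 m/s


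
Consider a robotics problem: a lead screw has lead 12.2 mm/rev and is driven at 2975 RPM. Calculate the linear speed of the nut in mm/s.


v = lead * (RPM/60) = 12.2*2975/60 = 604.9167

604.9167 mm/s


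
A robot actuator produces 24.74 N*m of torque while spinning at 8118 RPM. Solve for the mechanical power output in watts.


omega = 8118 * 2*pi/60 = 850.114972 rad/s
P = tau * omega = 24.74 * 850.114972 = 21031.8444

21031.8444 W


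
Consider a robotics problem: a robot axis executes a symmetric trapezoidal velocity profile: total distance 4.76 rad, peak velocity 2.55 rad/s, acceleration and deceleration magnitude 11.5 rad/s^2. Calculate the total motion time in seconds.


t_acc = v/a = 2.55/11.5 = 0.221739 s
d_acc = v^2/(2a) = 0.282717 rad (each ramp)
d_cruise = 4.76 - 2*0.282717 = 4.194566 rad
t_cruise = 4.194566/2.55 = 1.644928 s
t_total = 2*0.221739 + 1.644928 = 2.0884

2.0884 s


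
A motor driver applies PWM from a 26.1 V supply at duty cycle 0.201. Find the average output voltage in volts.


V_avg = V_supply * D = 26.1*0.201 = 5.2461

5.2461 V


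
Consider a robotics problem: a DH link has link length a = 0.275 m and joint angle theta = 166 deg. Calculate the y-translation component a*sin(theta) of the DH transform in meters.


a*sin(theta) = 0.275*sin(166 deg) = 0.0665

0.0665 m


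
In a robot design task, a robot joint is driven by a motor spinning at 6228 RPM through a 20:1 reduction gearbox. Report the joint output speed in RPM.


omega_joint = omega_motor / N = 6228 / 20 = 311.4000

311.4000 RPM


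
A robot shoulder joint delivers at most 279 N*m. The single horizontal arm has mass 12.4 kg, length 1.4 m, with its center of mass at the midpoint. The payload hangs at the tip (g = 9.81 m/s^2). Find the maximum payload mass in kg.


tau_arm = m_arm*g*(L/2) = 12.4*9.81*1.4/2 = 85.1508 N*m
tau_payload = tau_max - tau_arm = 279 - 85.1508 = 193.8492
m_payload = tau_payload / (g*L) = 193.8492 / (9.81*1.4) = 14.1145

14.1145 kg


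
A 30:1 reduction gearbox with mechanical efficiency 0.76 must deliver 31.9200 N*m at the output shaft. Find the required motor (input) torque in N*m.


tau_in = tau_out / (N * eta) = 31.9200 / (30 * 0.76) = 1.4000

1.4000 N*m


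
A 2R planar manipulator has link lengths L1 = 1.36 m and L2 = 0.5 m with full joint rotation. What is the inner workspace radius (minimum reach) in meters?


r_min = |L1 - L2| = |1.36 - 0.5| = 0.8600

0.8600 m


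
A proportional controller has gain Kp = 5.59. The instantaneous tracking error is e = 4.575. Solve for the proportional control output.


u_P = Kp * e = 5.59 * 4.575 = 25.5742

25.5742


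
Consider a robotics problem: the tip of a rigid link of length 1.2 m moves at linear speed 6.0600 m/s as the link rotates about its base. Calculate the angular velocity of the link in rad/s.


omega = v / L = 6.0600 / 1.2 = 5.0500

5.0500 rad/s


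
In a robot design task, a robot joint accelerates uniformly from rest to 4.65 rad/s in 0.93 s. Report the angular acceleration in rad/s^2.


alpha = delta_omega / t = 4.65 / 0.93 = 5.0000

5.0000 rad/s^2


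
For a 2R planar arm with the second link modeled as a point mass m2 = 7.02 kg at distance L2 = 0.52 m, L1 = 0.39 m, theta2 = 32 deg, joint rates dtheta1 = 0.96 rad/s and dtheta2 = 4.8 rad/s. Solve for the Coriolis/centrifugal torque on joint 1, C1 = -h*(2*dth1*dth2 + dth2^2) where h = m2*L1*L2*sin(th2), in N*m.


h = m2*L1*L2*sin(th2) = 7.02*0.39*0.52*sin(32 deg) = 0.754423
C1 = -h*(2*0.96*4.8 + 4.8^2) = -0.754423*32.2560 = -24.3347

-24.3347 N*m
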